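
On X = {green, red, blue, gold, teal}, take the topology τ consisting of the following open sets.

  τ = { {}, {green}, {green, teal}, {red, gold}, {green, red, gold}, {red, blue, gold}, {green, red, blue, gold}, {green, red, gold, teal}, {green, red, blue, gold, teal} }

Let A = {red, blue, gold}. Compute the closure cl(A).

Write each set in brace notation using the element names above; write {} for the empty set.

{red, blue, gold}

closure: X∖int(X∖A) = X∖{green, teal} = {red, blue, gold}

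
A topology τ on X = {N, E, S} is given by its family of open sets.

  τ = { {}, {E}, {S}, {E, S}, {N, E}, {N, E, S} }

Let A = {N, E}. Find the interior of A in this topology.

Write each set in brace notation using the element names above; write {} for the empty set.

{N, E}

U open, U⊆A: {}, {E}, {N, E}. int(A) = ⋃ = {N, E}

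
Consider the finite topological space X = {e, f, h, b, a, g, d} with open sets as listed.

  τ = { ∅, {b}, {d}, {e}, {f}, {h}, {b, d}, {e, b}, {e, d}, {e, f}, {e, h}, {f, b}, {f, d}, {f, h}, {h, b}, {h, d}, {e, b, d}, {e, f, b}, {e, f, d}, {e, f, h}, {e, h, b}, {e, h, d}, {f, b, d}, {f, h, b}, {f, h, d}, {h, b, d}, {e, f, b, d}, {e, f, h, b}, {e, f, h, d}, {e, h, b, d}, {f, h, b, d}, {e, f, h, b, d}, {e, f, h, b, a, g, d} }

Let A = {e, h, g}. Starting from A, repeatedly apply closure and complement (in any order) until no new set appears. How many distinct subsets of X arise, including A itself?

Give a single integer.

closure: X∖int(X∖A) = X∖{f, b, d} = {e, h, a, g}
Let k=closure and c=complement:
  1. A     = {e, h, g}
  2. kA    = {e, h, a, g}
  3. cA    = {f, b, a, d}
  4. ckA   = {f, b, d}
  5. kcA   = {f, b, a, g, d}
  6. ckcA  = {e, h}
— saturated at 6

6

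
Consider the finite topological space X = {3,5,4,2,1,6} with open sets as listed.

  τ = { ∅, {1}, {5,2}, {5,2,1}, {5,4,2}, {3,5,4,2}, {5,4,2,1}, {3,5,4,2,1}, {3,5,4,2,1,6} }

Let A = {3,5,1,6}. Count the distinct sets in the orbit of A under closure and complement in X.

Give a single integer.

closure: X∖int(X∖A) = X∖∅ = {3,5,4,2,1,6}
Let k=closure and c=complement:
  1. A     = {3,5,1,6}
  2. kA    = {3,5,4,2,1,6}
  3. cA    = {4,2}
  4. ckA   = ∅
  5. kcA   = {3,5,4,2,6}
  6. ckcA  = {1}
  7. kckcA = {1,6}
  8. ckckcA = {3,5,4,2}
— saturated at 8

8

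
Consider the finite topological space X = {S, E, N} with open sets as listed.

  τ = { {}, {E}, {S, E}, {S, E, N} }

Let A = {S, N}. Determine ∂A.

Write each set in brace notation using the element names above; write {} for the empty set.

{S, N}

open subsets of A: {}; so int(A) = {}
closure: X∖int(X∖A) = X∖{E} = {S, N}
∂A = {S, N} minus {} = {S, N}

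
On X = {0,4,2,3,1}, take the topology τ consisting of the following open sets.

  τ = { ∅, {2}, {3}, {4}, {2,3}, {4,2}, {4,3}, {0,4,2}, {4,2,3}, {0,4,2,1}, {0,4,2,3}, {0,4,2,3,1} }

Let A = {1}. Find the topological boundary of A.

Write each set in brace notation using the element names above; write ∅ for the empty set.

open subsets of A: ∅; so int(A) = ∅
closure: X∖int(X∖A) = X∖{0,4,2,3} = {1}
∂A = {1} minus ∅ = {1}

{1}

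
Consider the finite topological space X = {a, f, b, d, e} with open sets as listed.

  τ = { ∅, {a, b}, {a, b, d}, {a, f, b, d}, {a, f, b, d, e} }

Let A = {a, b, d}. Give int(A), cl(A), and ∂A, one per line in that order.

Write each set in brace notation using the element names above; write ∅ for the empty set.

int(A) = {a, b, d}
cl(A)  = {a, f, b, d, e}
∂A     = {f, e}

interior: largest open inside A is {a, b, d} (from ∅, {a, b}, {a, b, d})
cl via duality: int({f, e}) = ∅, so X∖∅ = {a, f, b, d, e}
cl∖int = {f, e}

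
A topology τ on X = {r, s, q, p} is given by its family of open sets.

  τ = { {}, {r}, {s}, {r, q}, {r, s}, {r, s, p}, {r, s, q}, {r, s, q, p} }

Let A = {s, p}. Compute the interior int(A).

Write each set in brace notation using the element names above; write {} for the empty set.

{s}

opens ⊆ A: {}, {s}; union → int = {s}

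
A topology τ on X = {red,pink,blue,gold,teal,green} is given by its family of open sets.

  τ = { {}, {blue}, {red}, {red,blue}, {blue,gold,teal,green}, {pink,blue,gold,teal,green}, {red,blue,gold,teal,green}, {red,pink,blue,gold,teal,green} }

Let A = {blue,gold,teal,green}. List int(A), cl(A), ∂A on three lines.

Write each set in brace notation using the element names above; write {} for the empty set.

U open, U⊆A: {}, {blue}, {blue,gold,teal,green}. int(A) = ⋃ = {blue,gold,teal,green}
X∖A={red,pink}, int(X∖A)={red}, hence cl(A)={pink,blue,gold,teal,green}
∂A: remove int from cl → {pink}

int(A) = {blue,gold,teal,green}
cl(A)  = {pink,blue,gold,teal,green}
∂A     = {pink}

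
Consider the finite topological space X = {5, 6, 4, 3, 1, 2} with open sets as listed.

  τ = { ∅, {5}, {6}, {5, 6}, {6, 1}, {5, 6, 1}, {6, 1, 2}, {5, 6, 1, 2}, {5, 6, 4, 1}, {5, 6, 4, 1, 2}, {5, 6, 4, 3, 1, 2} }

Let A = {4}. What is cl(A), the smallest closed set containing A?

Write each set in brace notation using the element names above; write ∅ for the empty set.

{4, 3}

X∖A={5, 6, 3, 1, 2}, int(X∖A)={5, 6, 1, 2}, hence cl(A)={4, 3}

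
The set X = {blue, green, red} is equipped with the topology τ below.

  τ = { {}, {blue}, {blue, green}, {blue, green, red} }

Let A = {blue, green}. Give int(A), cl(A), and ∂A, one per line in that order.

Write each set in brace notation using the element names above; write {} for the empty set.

open subsets of A: {}, {blue}, {blue, green}; so int(A) = {blue, green}
closure: X∖int(X∖A) = X∖{} = {blue, green, red}
∂A = {blue, green, red} minus {blue, green} = {red}

int(A) = {blue, green}
cl(A)  = {blue, green, red}
∂A     = {red}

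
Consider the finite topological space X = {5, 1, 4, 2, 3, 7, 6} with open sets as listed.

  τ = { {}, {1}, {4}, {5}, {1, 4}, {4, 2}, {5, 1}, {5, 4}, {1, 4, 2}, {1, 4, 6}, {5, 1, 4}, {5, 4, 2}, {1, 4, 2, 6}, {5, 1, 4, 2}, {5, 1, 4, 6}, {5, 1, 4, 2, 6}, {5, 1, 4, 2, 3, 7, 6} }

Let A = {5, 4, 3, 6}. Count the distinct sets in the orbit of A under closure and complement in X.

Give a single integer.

8

closure: X∖int(X∖A) = X∖{1} = {5, 4, 2, 3, 7, 6}
Let k=closure and c=complement:
  1. A     = {5, 4, 3, 6}
  2. kA    = {5, 4, 2, 3, 7, 6}
  3. cA    = {1, 2, 7}
  4. ckA   = {1}
  5. kcA   = {1, 2, 3, 7, 6}
  6. kckA  = {1, 3, 7, 6}
  7. ckcA  = {5, 4}
  8. ckckA = {5, 4, 2}
— saturated at 8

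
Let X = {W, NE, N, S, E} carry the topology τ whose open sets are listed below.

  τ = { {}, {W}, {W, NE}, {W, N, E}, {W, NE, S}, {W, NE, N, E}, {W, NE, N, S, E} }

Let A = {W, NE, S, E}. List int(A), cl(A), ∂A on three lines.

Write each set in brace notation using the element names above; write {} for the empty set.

opens ⊆ A: {}, {W}, {W, NE}, {W, NE, S}; union → int = {W, NE, S}
complement {N}; its interior {}; cl(A) = X∖{} = {W, NE, N, S, E}
boundary = {W, NE, N, S, E} ∖ {W, NE, S} = {N, E}

int(A) = {W, NE, S}
cl(A)  = {W, NE, N, S, E}
∂A     = {N, E}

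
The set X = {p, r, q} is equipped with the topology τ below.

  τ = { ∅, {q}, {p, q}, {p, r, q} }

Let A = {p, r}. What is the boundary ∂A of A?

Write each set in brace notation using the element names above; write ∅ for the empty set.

interior: largest open inside A is ∅ (from ∅)
cl via duality: int({q}) = {q}, so X∖{q} = {p, r}
cl∖int = {p, r}

{p, r}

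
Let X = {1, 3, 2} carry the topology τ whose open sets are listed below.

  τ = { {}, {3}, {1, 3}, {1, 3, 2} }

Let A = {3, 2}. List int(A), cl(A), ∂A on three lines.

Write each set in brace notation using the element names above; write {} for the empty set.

int(A) = {3}
cl(A)  = {1, 3, 2}
∂A     = {1, 2}

U open, U⊆A: {}, {3}. int(A) = ⋃ = {3}
X∖A={1}, int(X∖A)={}, hence cl(A)={1, 3, 2}
∂A: remove int from cl → {1, 2}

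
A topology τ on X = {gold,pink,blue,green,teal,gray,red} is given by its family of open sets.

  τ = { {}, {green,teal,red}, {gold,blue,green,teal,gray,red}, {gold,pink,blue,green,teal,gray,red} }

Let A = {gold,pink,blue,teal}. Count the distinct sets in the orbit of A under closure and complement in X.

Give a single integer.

4

closure: X∖int(X∖A) = X∖{} = {gold,pink,blue,green,teal,gray,red}
Let k=closure and c=complement:
  1. A     = {gold,pink,blue,teal}
  2. kA    = {gold,pink,blue,green,teal,gray,red}
  3. cA    = {green,gray,red}
  4. ckA   = {}
— saturated at 4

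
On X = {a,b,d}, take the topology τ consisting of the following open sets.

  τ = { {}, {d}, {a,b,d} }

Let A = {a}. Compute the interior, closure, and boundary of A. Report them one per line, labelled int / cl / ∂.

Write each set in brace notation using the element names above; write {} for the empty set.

open subsets of A: {}; so int(A) = {}
closure: X∖int(X∖A) = X∖{d} = {a,b}
∂A = {a,b} minus {} = {a,b}

int(A) = {}
cl(A)  = {a,b}
∂A     = {a,b}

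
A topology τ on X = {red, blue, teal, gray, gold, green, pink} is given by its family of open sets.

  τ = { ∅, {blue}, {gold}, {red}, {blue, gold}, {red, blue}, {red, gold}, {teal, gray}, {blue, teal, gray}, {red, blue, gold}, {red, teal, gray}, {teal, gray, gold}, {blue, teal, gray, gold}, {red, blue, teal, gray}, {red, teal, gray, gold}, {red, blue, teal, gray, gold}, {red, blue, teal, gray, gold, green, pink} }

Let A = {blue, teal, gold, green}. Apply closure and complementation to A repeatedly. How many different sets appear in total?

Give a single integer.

complement {red, gray, pink}; its interior {red}; cl(A) = X∖{red} = {blue, teal, gray, gold, green, pink}
With k = closure, c = complement:
  1. A     = {blue, teal, gold, green}
  2. kA    = {blue, teal, gray, gold, green, pink}
  3. cA    = {red, gray, pink}
  4. ckA   = {red}
  5. kcA   = {red, teal, gray, green, pink}
  6. kckA  = {red, green, pink}
  7. ckcA  = {blue, gold}
  8. ckckA = {blue, teal, gray, gold}
  9. kckcA = {blue, gold, green, pink}
  10. ckckcA = {red, teal, gray}
k, c of each give nothing new

10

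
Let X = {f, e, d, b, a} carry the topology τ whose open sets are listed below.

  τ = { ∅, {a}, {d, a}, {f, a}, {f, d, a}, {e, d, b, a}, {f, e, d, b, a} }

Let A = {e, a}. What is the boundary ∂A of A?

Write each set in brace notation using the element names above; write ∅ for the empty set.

interior: largest open inside A is {a} (from ∅, {a})
cl via duality: int({f, d, b}) = ∅, so X∖∅ = {f, e, d, b, a}
cl∖int = {f, e, d, b}

{f, e, d, b}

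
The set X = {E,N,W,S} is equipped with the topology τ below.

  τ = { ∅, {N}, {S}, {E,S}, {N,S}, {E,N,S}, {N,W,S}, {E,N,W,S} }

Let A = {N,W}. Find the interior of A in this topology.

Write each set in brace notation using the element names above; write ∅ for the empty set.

{N}

open subsets of A: ∅, {N}; so int(A) = {N}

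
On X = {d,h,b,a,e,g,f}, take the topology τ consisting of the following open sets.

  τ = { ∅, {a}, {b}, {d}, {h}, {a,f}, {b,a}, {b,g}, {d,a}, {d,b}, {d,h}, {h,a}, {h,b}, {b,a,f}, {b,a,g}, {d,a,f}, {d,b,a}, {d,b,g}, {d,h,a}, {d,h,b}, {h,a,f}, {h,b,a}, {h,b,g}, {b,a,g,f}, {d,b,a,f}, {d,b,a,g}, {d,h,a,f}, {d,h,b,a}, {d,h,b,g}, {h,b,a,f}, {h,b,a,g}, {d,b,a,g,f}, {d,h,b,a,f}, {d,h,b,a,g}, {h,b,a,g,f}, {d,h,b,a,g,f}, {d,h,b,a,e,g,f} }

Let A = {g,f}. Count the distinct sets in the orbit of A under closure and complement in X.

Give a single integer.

complement {d,h,b,a,e}; its interior {d,h,b,a}; cl(A) = X∖{d,h,b,a} = {e,g,f}
With k = closure, c = complement:
  1. A     = {g,f}
  2. kA    = {e,g,f}
  3. cA    = {d,h,b,a,e}
  4. ckA   = {d,h,b,a}
  5. kcA   = {d,h,b,a,e,g,f}
  6. ckcA  = ∅
k, c of each give nothing new

6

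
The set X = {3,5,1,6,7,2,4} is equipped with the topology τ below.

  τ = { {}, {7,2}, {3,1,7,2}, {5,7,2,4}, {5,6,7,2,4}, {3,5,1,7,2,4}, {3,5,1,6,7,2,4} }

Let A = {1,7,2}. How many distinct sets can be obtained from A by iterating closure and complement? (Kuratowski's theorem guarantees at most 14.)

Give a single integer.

6

cl via duality: int({3,5,6,4}) = {}, so X∖{} = {3,5,1,6,7,2,4}
Write k for closure, c for complement:
  1. A     = {1,7,2}
  2. kA    = {3,5,1,6,7,2,4}
  3. cA    = {3,5,6,4}
  4. ckA   = {}
  5. kcA   = {3,5,1,6,4}
  6. ckcA  = {7,2}
applying k or c yields no new set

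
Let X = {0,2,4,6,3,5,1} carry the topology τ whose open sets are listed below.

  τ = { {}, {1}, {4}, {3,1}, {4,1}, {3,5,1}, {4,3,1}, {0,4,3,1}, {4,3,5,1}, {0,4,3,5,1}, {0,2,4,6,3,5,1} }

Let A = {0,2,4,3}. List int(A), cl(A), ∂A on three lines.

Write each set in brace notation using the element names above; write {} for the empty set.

int(A) = {4}
cl(A)  = {0,2,4,6,3,5}
∂A     = {0,2,6,3,5}

opens ⊆ A: {}, {4}; union → int = {4}
complement {6,5,1}; its interior {1}; cl(A) = X∖{1} = {0,2,4,6,3,5}
boundary = {0,2,4,6,3,5} ∖ {4} = {0,2,6,3,5}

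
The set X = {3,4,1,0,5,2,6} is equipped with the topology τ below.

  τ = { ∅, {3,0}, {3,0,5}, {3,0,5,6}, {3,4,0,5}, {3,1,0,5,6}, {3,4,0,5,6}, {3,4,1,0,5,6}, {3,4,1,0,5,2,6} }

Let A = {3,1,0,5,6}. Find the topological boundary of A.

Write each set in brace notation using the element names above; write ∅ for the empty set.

U open, U⊆A: ∅, {3,0}, {3,0,5}, {3,0,5,6}, {3,1,0,5,6}. int(A) = ⋃ = {3,1,0,5,6}
X∖A={4,2}, int(X∖A)=∅, hence cl(A)={3,4,1,0,5,2,6}
∂A: remove int from cl → {4,2}

{4,2}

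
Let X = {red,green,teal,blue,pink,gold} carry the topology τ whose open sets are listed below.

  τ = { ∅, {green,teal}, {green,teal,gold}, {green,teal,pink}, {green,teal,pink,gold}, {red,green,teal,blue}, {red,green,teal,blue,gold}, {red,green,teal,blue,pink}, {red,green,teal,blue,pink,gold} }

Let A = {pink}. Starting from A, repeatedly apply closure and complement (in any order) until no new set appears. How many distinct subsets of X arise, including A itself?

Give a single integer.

X∖A={red,green,teal,blue,gold}, int(X∖A)={red,green,teal,blue,gold}, hence cl(A)={pink}
Orbit (k=closure, c=complement):
  1. A     = {pink}
  2. cA    = {red,green,teal,blue,gold}
  3. kcA   = {red,green,teal,blue,pink,gold}
  4. ckcA  = ∅
(closed under both — stop)

4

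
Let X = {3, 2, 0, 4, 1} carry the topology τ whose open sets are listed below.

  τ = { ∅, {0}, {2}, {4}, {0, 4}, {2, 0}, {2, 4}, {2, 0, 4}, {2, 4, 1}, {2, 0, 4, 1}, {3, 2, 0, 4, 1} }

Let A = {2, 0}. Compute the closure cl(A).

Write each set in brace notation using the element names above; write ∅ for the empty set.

{3, 2, 0, 1}

cl via duality: int({3, 4, 1}) = {4}, so X∖{4} = {3, 2, 0, 1}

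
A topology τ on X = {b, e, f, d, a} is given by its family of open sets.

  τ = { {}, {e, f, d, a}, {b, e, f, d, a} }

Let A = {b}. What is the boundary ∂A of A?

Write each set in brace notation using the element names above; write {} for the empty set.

interior: largest open inside A is {} (from {})
cl via duality: int({e, f, d, a}) = {e, f, d, a}, so X∖{e, f, d, a} = {b}
cl∖int = {b}

{b}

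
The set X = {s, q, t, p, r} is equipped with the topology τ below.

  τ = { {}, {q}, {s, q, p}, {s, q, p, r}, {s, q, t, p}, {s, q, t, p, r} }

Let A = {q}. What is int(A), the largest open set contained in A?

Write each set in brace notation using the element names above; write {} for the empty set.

{q}

interior: largest open inside A is {q} (from {}, {q})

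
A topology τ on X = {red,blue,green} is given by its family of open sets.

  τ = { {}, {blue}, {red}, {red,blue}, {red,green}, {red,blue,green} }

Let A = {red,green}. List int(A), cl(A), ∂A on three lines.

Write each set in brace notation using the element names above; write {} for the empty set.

int(A) = {red,green}
cl(A)  = {red,green}
∂A     = {}

opens ⊆ A: {}, {red}, {red,green}; union → int = {red,green}
complement {blue}; its interior {blue}; cl(A) = X∖{blue} = {red,green}
boundary = {red,green} ∖ {red,green} = {}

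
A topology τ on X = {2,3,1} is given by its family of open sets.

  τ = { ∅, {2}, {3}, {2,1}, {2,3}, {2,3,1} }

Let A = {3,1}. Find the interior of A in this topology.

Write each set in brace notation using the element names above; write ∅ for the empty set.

opens ⊆ A: ∅, {3}; union → int = {3}

{3}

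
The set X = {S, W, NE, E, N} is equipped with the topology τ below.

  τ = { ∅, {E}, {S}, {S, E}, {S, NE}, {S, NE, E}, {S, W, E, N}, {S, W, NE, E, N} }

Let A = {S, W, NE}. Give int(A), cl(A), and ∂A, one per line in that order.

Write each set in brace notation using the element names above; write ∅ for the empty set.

interior: largest open inside A is {S, NE} (from ∅, {S}, {S, NE})
cl via duality: int({E, N}) = {E}, so X∖{E} = {S, W, NE, N}
cl∖int = {W, N}

int(A) = {S, NE}
cl(A)  = {S, W, NE, N}
∂A     = {W, N}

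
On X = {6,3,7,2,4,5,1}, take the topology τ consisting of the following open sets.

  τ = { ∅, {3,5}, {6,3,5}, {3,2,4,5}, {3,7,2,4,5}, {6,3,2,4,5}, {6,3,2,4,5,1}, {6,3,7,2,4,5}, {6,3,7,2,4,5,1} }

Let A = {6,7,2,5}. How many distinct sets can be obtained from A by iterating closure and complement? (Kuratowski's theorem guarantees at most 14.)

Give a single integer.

complement {3,4,1}; its interior ∅; cl(A) = X∖∅ = {6,3,7,2,4,5,1}
With k = closure, c = complement:
  1. A     = {6,7,2,5}
  2. kA    = {6,3,7,2,4,5,1}
  3. cA    = {3,4,1}
  4. ckA   = ∅
k, c of each give nothing new

4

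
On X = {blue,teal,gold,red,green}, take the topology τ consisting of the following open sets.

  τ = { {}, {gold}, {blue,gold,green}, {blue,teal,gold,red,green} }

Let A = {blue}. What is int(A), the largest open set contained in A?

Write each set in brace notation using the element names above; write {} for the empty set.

open subsets of A: {}; so int(A) = {}

{}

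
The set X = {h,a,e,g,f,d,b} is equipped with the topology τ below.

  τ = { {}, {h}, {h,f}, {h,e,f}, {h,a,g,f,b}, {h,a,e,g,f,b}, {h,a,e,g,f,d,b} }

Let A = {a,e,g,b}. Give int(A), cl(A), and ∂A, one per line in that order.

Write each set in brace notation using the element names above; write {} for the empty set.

U open, U⊆A: {}. int(A) = ⋃ = {}
X∖A={h,f,d}, int(X∖A)={h,f}, hence cl(A)={a,e,g,d,b}
∂A: remove int from cl → {a,e,g,d,b}

int(A) = {}
cl(A)  = {a,e,g,d,b}
∂A     = {a,e,g,d,b}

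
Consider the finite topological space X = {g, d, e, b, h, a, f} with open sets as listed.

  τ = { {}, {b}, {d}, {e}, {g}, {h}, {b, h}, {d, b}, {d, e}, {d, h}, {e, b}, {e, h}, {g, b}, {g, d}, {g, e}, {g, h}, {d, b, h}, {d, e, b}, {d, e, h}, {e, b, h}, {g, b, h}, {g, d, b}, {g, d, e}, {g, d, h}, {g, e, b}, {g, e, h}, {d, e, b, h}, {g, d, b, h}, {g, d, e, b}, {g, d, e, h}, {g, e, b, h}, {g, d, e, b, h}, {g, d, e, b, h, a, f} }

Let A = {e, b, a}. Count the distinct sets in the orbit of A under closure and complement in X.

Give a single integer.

complement {g, d, h, f}; its interior {g, d, h}; cl(A) = X∖{g, d, h} = {e, b, a, f}
With k = closure, c = complement:
  1. A     = {e, b, a}
  2. kA    = {e, b, a, f}
  3. cA    = {g, d, h, f}
  4. ckA   = {g, d, h}
  5. kcA   = {g, d, h, a, f}
  6. ckcA  = {e, b}
k, c of each give nothing new

6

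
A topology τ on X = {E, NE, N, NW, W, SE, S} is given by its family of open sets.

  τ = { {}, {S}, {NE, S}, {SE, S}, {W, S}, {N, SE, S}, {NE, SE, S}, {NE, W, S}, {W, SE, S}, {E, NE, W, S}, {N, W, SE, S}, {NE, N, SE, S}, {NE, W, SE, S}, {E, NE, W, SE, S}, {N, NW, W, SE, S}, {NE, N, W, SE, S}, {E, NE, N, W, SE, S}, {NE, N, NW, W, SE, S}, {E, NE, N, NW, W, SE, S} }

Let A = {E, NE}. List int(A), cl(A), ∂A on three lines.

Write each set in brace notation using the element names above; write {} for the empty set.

open subsets of A: {}; so int(A) = {}
closure: X∖int(X∖A) = X∖{N, NW, W, SE, S} = {E, NE}
∂A = {E, NE} minus {} = {E, NE}

int(A) = {}
cl(A)  = {E, NE}
∂A     = {E, NE}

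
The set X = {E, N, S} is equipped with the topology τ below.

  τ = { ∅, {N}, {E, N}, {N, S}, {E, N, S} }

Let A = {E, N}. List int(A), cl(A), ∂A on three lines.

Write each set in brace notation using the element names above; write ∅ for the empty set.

open subsets of A: ∅, {N}, {E, N}; so int(A) = {E, N}
closure: X∖int(X∖A) = X∖∅ = {E, N, S}
∂A = {E, N, S} minus {E, N} = {S}

int(A) = {E, N}
cl(A)  = {E, N, S}
∂A     = {S}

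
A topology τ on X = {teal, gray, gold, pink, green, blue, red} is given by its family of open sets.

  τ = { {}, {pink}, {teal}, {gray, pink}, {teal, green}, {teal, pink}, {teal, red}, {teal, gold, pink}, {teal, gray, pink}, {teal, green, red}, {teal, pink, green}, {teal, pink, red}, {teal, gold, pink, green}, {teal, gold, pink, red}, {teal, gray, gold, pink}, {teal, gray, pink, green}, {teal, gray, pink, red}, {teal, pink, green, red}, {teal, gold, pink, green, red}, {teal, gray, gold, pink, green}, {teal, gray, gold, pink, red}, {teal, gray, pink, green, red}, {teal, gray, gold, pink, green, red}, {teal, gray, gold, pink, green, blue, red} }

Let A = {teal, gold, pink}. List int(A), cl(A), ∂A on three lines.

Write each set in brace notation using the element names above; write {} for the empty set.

int(A) = {teal, gold, pink}
cl(A)  = {teal, gray, gold, pink, green, blue, red}
∂A     = {gray, green, blue, red}

U open, U⊆A: {}, {pink}, {teal}, {teal, pink}, {teal, gold, pink}. int(A) = ⋃ = {teal, gold, pink}
X∖A={gray, green, blue, red}, int(X∖A)={}, hence cl(A)={teal, gray, gold, pink, green, blue, red}
∂A: remove int from cl → {gray, green, blue, red}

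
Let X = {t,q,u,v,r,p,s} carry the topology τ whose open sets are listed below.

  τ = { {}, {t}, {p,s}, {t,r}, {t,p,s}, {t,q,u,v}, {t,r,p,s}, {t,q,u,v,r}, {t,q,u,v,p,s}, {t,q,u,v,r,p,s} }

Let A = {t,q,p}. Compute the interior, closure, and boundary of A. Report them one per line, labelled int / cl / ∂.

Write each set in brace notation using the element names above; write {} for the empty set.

interior: largest open inside A is {t} (from {}, {t})
cl via duality: int({u,v,r,s}) = {}, so X∖{} = {t,q,u,v,r,p,s}
cl∖int = {q,u,v,r,p,s}

int(A) = {t}
cl(A)  = {t,q,u,v,r,p,s}
∂A     = {q,u,v,r,p,s}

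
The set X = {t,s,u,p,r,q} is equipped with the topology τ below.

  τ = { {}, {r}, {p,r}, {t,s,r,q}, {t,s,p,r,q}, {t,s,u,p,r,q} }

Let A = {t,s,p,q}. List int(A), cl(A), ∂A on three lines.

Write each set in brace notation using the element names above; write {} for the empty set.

int(A) = {}
cl(A)  = {t,s,u,p,q}
∂A     = {t,s,u,p,q}

open subsets of A: {}; so int(A) = {}
closure: X∖int(X∖A) = X∖{r} = {t,s,u,p,q}
∂A = {t,s,u,p,q} minus {} = {t,s,u,p,q}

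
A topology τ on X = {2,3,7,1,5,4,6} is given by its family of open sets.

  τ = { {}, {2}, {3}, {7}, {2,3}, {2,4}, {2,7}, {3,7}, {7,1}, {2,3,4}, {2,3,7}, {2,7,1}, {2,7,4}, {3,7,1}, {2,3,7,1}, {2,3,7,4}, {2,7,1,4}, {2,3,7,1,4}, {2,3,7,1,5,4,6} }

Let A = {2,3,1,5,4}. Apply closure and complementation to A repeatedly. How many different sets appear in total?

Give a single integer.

complement {7,6}; its interior {7}; cl(A) = X∖{7} = {2,3,1,5,4,6}
With k = closure, c = complement:
  1. A     = {2,3,1,5,4}
  2. kA    = {2,3,1,5,4,6}
  3. cA    = {7,6}
  4. ckA   = {7}
  5. kcA   = {7,1,5,6}
  6. ckcA  = {2,3,4}
  7. kckcA = {2,3,5,4,6}
  8. ckckcA = {7,1}
k, c of each give nothing new

8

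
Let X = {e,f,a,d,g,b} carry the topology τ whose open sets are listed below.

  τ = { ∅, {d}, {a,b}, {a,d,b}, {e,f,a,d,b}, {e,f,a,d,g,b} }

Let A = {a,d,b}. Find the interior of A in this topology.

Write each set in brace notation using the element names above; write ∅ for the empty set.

U open, U⊆A: ∅, {d}, {a,b}, {a,d,b}. int(A) = ⋃ = {a,d,b}

{a,d,b}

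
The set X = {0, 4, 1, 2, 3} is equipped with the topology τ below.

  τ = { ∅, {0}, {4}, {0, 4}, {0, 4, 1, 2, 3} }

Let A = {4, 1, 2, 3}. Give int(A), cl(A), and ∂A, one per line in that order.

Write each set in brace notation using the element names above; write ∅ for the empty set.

open subsets of A: ∅, {4}; so int(A) = {4}
closure: X∖int(X∖A) = X∖{0} = {4, 1, 2, 3}
∂A = {4, 1, 2, 3} minus {4} = {1, 2, 3}

int(A) = {4}
cl(A)  = {4, 1, 2, 3}
∂A     = {1, 2, 3}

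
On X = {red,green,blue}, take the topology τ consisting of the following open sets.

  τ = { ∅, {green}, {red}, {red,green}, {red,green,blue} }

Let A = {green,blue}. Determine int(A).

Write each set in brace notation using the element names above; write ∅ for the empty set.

open subsets of A: ∅, {green}; so int(A) = {green}

{green}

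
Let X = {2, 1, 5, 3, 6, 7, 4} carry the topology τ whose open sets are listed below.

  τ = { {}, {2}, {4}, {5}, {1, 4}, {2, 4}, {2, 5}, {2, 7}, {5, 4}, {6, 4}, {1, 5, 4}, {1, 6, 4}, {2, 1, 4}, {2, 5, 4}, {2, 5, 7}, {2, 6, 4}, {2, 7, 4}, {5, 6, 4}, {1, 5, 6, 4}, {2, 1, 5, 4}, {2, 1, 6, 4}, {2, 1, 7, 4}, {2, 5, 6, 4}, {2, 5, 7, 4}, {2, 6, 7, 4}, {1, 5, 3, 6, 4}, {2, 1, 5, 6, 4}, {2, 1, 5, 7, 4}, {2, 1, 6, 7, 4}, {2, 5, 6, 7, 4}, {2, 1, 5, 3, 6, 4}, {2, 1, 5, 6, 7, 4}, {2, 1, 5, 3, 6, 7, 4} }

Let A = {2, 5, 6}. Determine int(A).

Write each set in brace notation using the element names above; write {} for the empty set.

{2, 5}

interior: largest open inside A is {2, 5} (from {}, {2}, {5}, {2, 5})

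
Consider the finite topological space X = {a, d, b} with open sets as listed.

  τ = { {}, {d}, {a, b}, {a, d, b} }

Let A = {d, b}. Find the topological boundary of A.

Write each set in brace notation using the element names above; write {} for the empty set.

{a, b}

opens ⊆ A: {}, {d}; union → int = {d}
complement {a}; its interior {}; cl(A) = X∖{} = {a, d, b}
boundary = {a, d, b} ∖ {d} = {a, b}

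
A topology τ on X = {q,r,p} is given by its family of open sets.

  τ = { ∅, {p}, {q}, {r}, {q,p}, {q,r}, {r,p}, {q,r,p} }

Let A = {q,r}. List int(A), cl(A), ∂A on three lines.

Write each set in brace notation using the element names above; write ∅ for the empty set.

int(A) = {q,r}
cl(A)  = {q,r}
∂A     = ∅

U open, U⊆A: ∅, {q}, {r}, {q,r}. int(A) = ⋃ = {q,r}
X∖A={p}, int(X∖A)={p}, hence cl(A)={q,r}
∂A: remove int from cl → ∅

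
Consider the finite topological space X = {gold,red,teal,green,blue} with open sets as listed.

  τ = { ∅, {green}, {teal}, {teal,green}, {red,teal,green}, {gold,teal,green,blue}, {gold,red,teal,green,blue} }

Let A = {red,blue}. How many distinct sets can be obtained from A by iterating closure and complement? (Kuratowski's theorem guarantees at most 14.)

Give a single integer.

6

closure: X∖int(X∖A) = X∖{teal,green} = {gold,red,blue}
Let k=closure and c=complement:
  1. A     = {red,blue}
  2. kA    = {gold,red,blue}
  3. cA    = {gold,teal,green}
  4. ckA   = {teal,green}
  5. kcA   = {gold,red,teal,green,blue}
  6. ckcA  = ∅
— saturated at 6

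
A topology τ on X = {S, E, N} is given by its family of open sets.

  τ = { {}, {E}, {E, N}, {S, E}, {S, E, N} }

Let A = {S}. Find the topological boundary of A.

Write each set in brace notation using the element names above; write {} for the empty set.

{S}

open subsets of A: {}; so int(A) = {}
closure: X∖int(X∖A) = X∖{E, N} = {S}
∂A = {S} minus {} = {S}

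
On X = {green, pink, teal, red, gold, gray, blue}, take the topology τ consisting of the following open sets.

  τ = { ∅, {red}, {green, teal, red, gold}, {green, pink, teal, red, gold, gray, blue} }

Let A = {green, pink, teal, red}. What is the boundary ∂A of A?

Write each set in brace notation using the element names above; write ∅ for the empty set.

interior: largest open inside A is {red} (from ∅, {red})
cl via duality: int({gold, gray, blue}) = ∅, so X∖∅ = {green, pink, teal, red, gold, gray, blue}
cl∖int = {green, pink, teal, gold, gray, blue}

{green, pink, teal, gold, gray, blue}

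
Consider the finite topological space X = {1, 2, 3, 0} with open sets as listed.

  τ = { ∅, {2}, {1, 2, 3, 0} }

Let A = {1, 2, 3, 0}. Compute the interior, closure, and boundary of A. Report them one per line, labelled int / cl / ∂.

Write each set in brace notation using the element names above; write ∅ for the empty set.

int(A) = {1, 2, 3, 0}
cl(A)  = {1, 2, 3, 0}
∂A     = ∅

open subsets of A: ∅, {2}, {1, 2, 3, 0}; so int(A) = {1, 2, 3, 0}
closure: X∖int(X∖A) = X∖∅ = {1, 2, 3, 0}
∂A = {1, 2, 3, 0} minus {1, 2, 3, 0} = ∅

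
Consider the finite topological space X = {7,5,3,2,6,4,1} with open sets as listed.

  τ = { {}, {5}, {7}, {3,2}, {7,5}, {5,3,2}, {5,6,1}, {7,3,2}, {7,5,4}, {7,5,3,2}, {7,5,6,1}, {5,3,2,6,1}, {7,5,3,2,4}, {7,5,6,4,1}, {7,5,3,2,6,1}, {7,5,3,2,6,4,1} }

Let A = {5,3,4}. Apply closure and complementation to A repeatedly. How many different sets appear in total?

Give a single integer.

closure: X∖int(X∖A) = X∖{7} = {5,3,2,6,4,1}
Let k=closure and c=complement:
  1. A     = {5,3,4}
  2. kA    = {5,3,2,6,4,1}
  3. cA    = {7,2,6,1}
  4. ckA   = {7}
  5. kcA   = {7,3,2,6,4,1}
  6. kckA  = {7,4}
  7. ckcA  = {5}
  8. ckckA = {5,3,2,6,1}
  9. kckcA = {5,6,4,1}
  10. ckckcA = {7,3,2}
  11. kckckcA = {7,3,2,4}
  12. ckckckcA = {5,6,1}
— saturated at 12

12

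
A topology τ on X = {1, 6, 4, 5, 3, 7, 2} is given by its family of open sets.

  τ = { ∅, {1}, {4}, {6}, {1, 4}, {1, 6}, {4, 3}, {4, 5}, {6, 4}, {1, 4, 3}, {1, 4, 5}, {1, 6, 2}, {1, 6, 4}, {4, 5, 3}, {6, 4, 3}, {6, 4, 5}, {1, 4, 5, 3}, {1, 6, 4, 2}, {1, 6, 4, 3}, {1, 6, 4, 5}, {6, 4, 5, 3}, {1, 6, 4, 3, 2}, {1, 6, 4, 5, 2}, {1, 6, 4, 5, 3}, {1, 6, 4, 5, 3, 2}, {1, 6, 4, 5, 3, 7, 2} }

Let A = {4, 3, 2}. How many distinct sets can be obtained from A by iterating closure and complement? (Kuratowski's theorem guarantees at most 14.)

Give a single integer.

10

complement {1, 6, 5, 7}; its interior {1, 6}; cl(A) = X∖{1, 6} = {4, 5, 3, 7, 2}
With k = closure, c = complement:
  1. A     = {4, 3, 2}
  2. kA    = {4, 5, 3, 7, 2}
  3. cA    = {1, 6, 5, 7}
  4. ckA   = {1, 6}
  5. kcA   = {1, 6, 5, 7, 2}
  6. kckA  = {1, 6, 7, 2}
  7. ckcA  = {4, 3}
  8. ckckA = {4, 5, 3}
  9. kckcA = {4, 5, 3, 7}
  10. ckckcA = {1, 6, 2}
k, c of each give nothing new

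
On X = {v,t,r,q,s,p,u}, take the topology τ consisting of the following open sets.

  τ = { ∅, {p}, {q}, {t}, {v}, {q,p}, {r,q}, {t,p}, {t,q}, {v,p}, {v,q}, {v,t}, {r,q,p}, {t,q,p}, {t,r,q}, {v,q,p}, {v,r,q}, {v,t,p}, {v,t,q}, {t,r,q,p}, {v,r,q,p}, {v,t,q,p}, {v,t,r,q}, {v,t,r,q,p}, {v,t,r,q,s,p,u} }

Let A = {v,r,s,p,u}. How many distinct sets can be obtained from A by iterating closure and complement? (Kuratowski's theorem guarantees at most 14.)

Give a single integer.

cl via duality: int({t,q}) = {t,q}, so X∖{t,q} = {v,r,s,p,u}
Write k for closure, c for complement:
  1. A     = {v,r,s,p,u}
  2. cA    = {t,q}
  3. kcA   = {t,r,q,s,u}
  4. ckcA  = {v,p}
  5. kckcA = {v,s,p,u}
  6. ckckcA = {t,r,q}
applying k or c yields no new set

6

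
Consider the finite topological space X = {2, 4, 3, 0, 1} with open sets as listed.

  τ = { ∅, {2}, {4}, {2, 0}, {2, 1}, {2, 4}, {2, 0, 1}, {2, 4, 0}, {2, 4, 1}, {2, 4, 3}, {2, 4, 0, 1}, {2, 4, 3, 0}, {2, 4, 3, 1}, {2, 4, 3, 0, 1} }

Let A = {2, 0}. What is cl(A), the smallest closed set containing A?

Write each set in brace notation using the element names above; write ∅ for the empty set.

cl via duality: int({4, 3, 1}) = {4}, so X∖{4} = {2, 3, 0, 1}

{2, 3, 0, 1}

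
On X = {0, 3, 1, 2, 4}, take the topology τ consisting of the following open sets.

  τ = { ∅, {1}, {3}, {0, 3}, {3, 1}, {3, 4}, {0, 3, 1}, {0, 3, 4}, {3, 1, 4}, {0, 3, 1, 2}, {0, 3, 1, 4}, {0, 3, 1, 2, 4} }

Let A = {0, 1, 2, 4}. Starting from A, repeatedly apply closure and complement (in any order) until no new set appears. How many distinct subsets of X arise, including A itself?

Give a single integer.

cl via duality: int({3}) = {3}, so X∖{3} = {0, 1, 2, 4}
Write k for closure, c for complement:
  1. A     = {0, 1, 2, 4}
  2. cA    = {3}
  3. kcA   = {0, 3, 2, 4}
  4. ckcA  = {1}
  5. kckcA = {1, 2}
  6. ckckcA = {0, 3, 4}
applying k or c yields no new set

6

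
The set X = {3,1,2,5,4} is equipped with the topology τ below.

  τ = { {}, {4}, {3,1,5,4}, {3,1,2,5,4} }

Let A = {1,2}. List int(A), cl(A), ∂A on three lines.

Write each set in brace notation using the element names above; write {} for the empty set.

opens ⊆ A: {}; union → int = {}
complement {3,5,4}; its interior {4}; cl(A) = X∖{4} = {3,1,2,5}
boundary = {3,1,2,5} ∖ {} = {3,1,2,5}

int(A) = {}
cl(A)  = {3,1,2,5}
∂A     = {3,1,2,5}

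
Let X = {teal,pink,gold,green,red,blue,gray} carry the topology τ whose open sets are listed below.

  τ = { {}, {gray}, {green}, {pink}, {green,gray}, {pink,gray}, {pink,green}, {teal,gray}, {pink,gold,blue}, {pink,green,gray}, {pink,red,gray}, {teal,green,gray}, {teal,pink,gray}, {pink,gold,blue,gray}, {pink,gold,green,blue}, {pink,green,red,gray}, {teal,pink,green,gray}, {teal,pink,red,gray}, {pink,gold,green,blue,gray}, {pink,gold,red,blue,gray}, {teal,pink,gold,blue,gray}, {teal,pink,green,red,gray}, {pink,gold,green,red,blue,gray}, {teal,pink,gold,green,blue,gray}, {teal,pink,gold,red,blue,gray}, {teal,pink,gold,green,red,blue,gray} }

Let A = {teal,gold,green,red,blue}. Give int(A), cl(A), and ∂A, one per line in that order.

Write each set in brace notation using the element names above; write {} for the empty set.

interior: largest open inside A is {green} (from {}, {green})
cl via duality: int({pink,gray}) = {pink,gray}, so X∖{pink,gray} = {teal,gold,green,red,blue}
cl∖int = {teal,gold,red,blue}

int(A) = {green}
cl(A)  = {teal,gold,green,red,blue}
∂A     = {teal,gold,red,blue}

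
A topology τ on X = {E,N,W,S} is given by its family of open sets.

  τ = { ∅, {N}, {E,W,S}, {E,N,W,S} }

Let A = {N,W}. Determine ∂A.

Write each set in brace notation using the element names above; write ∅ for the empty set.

{E,W,S}

open subsets of A: ∅, {N}; so int(A) = {N}
closure: X∖int(X∖A) = X∖∅ = {E,N,W,S}
∂A = {E,N,W,S} minus {N} = {E,W,S}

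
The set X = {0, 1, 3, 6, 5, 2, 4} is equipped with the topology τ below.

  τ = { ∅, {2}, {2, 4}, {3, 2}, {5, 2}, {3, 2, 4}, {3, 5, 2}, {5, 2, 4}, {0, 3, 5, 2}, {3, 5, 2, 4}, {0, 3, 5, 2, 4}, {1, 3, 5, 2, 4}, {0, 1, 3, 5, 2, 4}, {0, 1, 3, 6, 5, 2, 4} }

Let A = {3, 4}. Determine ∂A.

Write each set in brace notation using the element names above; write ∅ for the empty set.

open subsets of A: ∅; so int(A) = ∅
closure: X∖int(X∖A) = X∖{5, 2} = {0, 1, 3, 6, 4}
∂A = {0, 1, 3, 6, 4} minus ∅ = {0, 1, 3, 6, 4}

{0, 1, 3, 6, 4}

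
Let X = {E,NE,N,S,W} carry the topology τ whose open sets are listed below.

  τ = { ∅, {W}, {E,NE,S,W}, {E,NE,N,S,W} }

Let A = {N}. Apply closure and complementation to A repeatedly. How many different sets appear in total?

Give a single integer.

complement {E,NE,S,W}; its interior {E,NE,S,W}; cl(A) = X∖{E,NE,S,W} = {N}
With k = closure, c = complement:
  1. A     = {N}
  2. cA    = {E,NE,S,W}
  3. kcA   = {E,NE,N,S,W}
  4. ckcA  = ∅
k, c of each give nothing new

4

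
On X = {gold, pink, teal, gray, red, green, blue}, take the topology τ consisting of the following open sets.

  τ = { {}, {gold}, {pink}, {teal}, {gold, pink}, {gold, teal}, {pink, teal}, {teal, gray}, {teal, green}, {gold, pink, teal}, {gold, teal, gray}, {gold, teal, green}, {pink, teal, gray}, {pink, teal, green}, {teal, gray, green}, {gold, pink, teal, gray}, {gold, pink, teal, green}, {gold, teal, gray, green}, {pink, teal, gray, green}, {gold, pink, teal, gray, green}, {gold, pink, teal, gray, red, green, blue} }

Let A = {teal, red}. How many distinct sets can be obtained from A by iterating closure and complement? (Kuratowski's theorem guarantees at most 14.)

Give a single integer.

X∖A={gold, pink, gray, green, blue}, int(X∖A)={gold, pink}, hence cl(A)={teal, gray, red, green, blue}
Orbit (k=closure, c=complement):
  1. A     = {teal, red}
  2. kA    = {teal, gray, red, green, blue}
  3. cA    = {gold, pink, gray, green, blue}
  4. ckA   = {gold, pink}
  5. kcA   = {gold, pink, gray, red, green, blue}
  6. kckA  = {gold, pink, red, blue}
  7. ckcA  = {teal}
  8. ckckA = {teal, gray, green}
(closed under both — stop)

8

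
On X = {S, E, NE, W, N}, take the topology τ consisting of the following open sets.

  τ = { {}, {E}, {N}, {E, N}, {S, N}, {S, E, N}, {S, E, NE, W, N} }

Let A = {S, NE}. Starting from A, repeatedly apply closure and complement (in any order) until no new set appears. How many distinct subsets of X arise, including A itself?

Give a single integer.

closure: X∖int(X∖A) = X∖{E, N} = {S, NE, W}
Let k=closure and c=complement:
  1. A     = {S, NE}
  2. kA    = {S, NE, W}
  3. cA    = {E, W, N}
  4. ckA   = {E, N}
  5. kcA   = {S, E, NE, W, N}
  6. ckcA  = {}
— saturated at 6

6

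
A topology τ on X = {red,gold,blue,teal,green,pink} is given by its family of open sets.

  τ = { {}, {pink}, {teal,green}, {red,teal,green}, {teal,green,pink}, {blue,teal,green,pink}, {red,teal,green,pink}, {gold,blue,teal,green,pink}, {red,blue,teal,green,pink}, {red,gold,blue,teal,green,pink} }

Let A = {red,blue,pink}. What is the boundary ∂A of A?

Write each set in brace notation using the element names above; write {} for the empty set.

{red,gold,blue}

opens ⊆ A: {}, {pink}; union → int = {pink}
complement {gold,teal,green}; its interior {teal,green}; cl(A) = X∖{teal,green} = {red,gold,blue,pink}
boundary = {red,gold,blue,pink} ∖ {pink} = {red,gold,blue}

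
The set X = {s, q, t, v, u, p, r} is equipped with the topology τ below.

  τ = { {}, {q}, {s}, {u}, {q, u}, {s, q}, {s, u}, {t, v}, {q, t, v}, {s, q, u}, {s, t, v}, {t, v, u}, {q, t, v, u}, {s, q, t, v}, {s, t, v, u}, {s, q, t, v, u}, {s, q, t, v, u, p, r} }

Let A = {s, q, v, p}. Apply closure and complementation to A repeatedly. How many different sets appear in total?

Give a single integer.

cl via duality: int({t, u, r}) = {u}, so X∖{u} = {s, q, t, v, p, r}
Write k for closure, c for complement:
  1. A     = {s, q, v, p}
  2. kA    = {s, q, t, v, p, r}
  3. cA    = {t, u, r}
  4. ckA   = {u}
  5. kcA   = {t, v, u, p, r}
  6. kckA  = {u, p, r}
  7. ckcA  = {s, q}
  8. ckckA = {s, q, t, v}
  9. kckcA = {s, q, p, r}
  10. ckckcA = {t, v, u}
applying k or c yields no new set

10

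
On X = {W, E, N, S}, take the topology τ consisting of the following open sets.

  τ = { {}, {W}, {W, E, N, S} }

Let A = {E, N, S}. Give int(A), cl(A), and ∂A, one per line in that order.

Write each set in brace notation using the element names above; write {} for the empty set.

U open, U⊆A: {}. int(A) = ⋃ = {}
X∖A={W}, int(X∖A)={W}, hence cl(A)={E, N, S}
∂A: remove int from cl → {E, N, S}

int(A) = {}
cl(A)  = {E, N, S}
∂A     = {E, N, S}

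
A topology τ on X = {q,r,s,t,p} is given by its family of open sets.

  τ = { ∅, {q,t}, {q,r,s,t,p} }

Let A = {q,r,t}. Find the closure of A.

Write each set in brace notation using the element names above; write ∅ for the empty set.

closure: X∖int(X∖A) = X∖∅ = {q,r,s,t,p}

{q,r,s,t,p}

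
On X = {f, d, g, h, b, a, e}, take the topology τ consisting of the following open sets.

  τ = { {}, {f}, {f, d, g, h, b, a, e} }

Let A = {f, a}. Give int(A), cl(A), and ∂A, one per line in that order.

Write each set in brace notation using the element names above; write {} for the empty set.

int(A) = {f}
cl(A)  = {f, d, g, h, b, a, e}
∂A     = {d, g, h, b, a, e}

interior: largest open inside A is {f} (from {}, {f})
cl via duality: int({d, g, h, b, e}) = {}, so X∖{} = {f, d, g, h, b, a, e}
cl∖int = {d, g, h, b, a, e}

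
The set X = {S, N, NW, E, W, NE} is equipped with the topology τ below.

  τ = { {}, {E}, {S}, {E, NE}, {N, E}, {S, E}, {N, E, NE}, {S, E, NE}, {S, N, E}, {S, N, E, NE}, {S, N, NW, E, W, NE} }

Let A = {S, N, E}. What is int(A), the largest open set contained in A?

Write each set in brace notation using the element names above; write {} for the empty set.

{S, N, E}

interior: largest open inside A is {S, N, E} (from {}, {S}, {E}, {S, E}, {N, E}, {S, N, E})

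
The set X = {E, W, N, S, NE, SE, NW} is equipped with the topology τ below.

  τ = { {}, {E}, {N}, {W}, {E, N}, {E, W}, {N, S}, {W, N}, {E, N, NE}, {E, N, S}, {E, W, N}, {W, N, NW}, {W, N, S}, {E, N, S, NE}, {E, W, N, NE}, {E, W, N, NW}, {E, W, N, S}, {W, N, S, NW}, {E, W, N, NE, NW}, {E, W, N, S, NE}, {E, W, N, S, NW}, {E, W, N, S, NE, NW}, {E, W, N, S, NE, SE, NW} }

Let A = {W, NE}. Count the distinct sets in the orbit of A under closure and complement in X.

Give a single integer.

8

X∖A={E, N, S, SE, NW}, int(X∖A)={E, N, S}, hence cl(A)={W, NE, SE, NW}
Orbit (k=closure, c=complement):
  1. A     = {W, NE}
  2. kA    = {W, NE, SE, NW}
  3. cA    = {E, N, S, SE, NW}
  4. ckA   = {E, N, S}
  5. kcA   = {E, N, S, NE, SE, NW}
  6. ckcA  = {W}
  7. kckcA = {W, SE, NW}
  8. ckckcA = {E, N, S, NE}
(closed under both — stop)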